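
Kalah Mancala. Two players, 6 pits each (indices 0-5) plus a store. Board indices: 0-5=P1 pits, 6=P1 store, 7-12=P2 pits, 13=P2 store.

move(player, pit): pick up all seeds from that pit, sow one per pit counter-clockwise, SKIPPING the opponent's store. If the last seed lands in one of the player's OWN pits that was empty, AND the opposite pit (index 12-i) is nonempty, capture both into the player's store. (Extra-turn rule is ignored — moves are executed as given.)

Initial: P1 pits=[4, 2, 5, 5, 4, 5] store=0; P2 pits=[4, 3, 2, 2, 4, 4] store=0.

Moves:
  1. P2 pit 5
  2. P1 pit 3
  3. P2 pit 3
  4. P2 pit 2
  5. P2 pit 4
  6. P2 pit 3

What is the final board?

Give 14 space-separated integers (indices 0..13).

Answer: 1 0 7 1 5 6 1 5 4 0 0 0 1 13

Derivation:
Move 1: P2 pit5 -> P1=[5,3,6,5,4,5](0) P2=[4,3,2,2,4,0](1)
Move 2: P1 pit3 -> P1=[5,3,6,0,5,6](1) P2=[5,4,2,2,4,0](1)
Move 3: P2 pit3 -> P1=[0,3,6,0,5,6](1) P2=[5,4,2,0,5,0](7)
Move 4: P2 pit2 -> P1=[0,3,6,0,5,6](1) P2=[5,4,0,1,6,0](7)
Move 5: P2 pit4 -> P1=[1,4,7,1,5,6](1) P2=[5,4,0,1,0,1](8)
Move 6: P2 pit3 -> P1=[1,0,7,1,5,6](1) P2=[5,4,0,0,0,1](13)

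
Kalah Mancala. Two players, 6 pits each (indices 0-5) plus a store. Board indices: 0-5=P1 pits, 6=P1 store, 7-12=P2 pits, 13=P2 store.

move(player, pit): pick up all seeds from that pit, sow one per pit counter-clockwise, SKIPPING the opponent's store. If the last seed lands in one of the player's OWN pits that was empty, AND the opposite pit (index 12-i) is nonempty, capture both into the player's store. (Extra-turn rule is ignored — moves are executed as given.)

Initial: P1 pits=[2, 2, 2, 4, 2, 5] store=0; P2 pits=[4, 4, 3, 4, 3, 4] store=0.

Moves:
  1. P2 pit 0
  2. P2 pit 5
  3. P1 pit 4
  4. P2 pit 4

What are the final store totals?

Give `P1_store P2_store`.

Answer: 1 2

Derivation:
Move 1: P2 pit0 -> P1=[2,2,2,4,2,5](0) P2=[0,5,4,5,4,4](0)
Move 2: P2 pit5 -> P1=[3,3,3,4,2,5](0) P2=[0,5,4,5,4,0](1)
Move 3: P1 pit4 -> P1=[3,3,3,4,0,6](1) P2=[0,5,4,5,4,0](1)
Move 4: P2 pit4 -> P1=[4,4,3,4,0,6](1) P2=[0,5,4,5,0,1](2)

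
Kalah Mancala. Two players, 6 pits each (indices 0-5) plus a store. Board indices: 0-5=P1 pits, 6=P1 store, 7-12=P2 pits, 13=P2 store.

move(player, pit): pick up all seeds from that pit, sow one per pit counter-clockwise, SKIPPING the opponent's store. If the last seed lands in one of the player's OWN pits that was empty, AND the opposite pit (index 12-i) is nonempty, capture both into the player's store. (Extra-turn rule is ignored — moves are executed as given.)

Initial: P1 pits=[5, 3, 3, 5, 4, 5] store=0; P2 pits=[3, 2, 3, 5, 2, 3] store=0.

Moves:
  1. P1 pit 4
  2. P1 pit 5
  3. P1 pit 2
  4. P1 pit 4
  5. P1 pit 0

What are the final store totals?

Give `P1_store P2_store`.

Move 1: P1 pit4 -> P1=[5,3,3,5,0,6](1) P2=[4,3,3,5,2,3](0)
Move 2: P1 pit5 -> P1=[5,3,3,5,0,0](2) P2=[5,4,4,6,3,3](0)
Move 3: P1 pit2 -> P1=[5,3,0,6,1,0](8) P2=[0,4,4,6,3,3](0)
Move 4: P1 pit4 -> P1=[5,3,0,6,0,1](8) P2=[0,4,4,6,3,3](0)
Move 5: P1 pit0 -> P1=[0,4,1,7,1,2](8) P2=[0,4,4,6,3,3](0)

Answer: 8 0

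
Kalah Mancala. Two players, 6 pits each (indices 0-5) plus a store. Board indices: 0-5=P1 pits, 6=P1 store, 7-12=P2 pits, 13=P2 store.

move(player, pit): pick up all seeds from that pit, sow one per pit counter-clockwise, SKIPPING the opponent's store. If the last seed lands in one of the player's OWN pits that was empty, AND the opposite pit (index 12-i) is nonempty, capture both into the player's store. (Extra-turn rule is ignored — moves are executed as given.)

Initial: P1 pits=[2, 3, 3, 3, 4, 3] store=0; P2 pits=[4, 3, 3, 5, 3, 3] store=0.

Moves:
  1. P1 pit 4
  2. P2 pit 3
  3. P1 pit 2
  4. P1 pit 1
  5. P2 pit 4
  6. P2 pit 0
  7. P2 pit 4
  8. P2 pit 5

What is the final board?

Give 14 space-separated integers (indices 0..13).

Answer: 5 2 2 6 3 7 1 0 5 4 1 0 0 3

Derivation:
Move 1: P1 pit4 -> P1=[2,3,3,3,0,4](1) P2=[5,4,3,5,3,3](0)
Move 2: P2 pit3 -> P1=[3,4,3,3,0,4](1) P2=[5,4,3,0,4,4](1)
Move 3: P1 pit2 -> P1=[3,4,0,4,1,5](1) P2=[5,4,3,0,4,4](1)
Move 4: P1 pit1 -> P1=[3,0,1,5,2,6](1) P2=[5,4,3,0,4,4](1)
Move 5: P2 pit4 -> P1=[4,1,1,5,2,6](1) P2=[5,4,3,0,0,5](2)
Move 6: P2 pit0 -> P1=[4,1,1,5,2,6](1) P2=[0,5,4,1,1,6](2)
Move 7: P2 pit4 -> P1=[4,1,1,5,2,6](1) P2=[0,5,4,1,0,7](2)
Move 8: P2 pit5 -> P1=[5,2,2,6,3,7](1) P2=[0,5,4,1,0,0](3)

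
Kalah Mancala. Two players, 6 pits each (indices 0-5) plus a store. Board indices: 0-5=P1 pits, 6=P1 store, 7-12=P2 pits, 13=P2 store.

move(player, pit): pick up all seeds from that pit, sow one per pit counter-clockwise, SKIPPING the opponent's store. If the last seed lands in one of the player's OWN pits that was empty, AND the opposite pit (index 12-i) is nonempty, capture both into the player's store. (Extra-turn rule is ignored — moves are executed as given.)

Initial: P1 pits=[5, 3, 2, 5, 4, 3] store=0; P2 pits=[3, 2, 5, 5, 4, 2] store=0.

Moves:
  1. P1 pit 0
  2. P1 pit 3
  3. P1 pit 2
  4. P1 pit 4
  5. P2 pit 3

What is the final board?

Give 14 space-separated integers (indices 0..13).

Answer: 1 5 1 1 0 7 2 5 4 7 0 6 3 1

Derivation:
Move 1: P1 pit0 -> P1=[0,4,3,6,5,4](0) P2=[3,2,5,5,4,2](0)
Move 2: P1 pit3 -> P1=[0,4,3,0,6,5](1) P2=[4,3,6,5,4,2](0)
Move 3: P1 pit2 -> P1=[0,4,0,1,7,6](1) P2=[4,3,6,5,4,2](0)
Move 4: P1 pit4 -> P1=[0,4,0,1,0,7](2) P2=[5,4,7,6,5,2](0)
Move 5: P2 pit3 -> P1=[1,5,1,1,0,7](2) P2=[5,4,7,0,6,3](1)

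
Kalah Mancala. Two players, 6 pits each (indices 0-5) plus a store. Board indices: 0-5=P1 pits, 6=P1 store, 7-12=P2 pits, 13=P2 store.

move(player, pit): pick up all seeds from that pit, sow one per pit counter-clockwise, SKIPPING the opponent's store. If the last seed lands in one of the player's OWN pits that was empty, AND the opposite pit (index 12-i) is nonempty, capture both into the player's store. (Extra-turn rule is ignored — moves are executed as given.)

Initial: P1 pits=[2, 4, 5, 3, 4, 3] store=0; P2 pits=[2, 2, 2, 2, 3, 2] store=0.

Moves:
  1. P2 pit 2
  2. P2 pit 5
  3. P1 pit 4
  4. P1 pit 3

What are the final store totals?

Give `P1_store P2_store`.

Move 1: P2 pit2 -> P1=[2,4,5,3,4,3](0) P2=[2,2,0,3,4,2](0)
Move 2: P2 pit5 -> P1=[3,4,5,3,4,3](0) P2=[2,2,0,3,4,0](1)
Move 3: P1 pit4 -> P1=[3,4,5,3,0,4](1) P2=[3,3,0,3,4,0](1)
Move 4: P1 pit3 -> P1=[3,4,5,0,1,5](2) P2=[3,3,0,3,4,0](1)

Answer: 2 1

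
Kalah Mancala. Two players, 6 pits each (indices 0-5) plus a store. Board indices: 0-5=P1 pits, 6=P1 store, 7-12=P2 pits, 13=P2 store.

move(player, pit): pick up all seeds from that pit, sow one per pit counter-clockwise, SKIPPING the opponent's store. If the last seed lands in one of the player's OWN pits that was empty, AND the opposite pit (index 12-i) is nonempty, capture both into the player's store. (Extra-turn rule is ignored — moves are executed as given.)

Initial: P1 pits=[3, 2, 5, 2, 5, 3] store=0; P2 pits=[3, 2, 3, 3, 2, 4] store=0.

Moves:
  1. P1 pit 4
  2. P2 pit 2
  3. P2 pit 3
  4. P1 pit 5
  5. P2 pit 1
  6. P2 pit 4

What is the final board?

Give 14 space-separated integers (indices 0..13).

Move 1: P1 pit4 -> P1=[3,2,5,2,0,4](1) P2=[4,3,4,3,2,4](0)
Move 2: P2 pit2 -> P1=[3,2,5,2,0,4](1) P2=[4,3,0,4,3,5](1)
Move 3: P2 pit3 -> P1=[4,2,5,2,0,4](1) P2=[4,3,0,0,4,6](2)
Move 4: P1 pit5 -> P1=[4,2,5,2,0,0](2) P2=[5,4,1,0,4,6](2)
Move 5: P2 pit1 -> P1=[4,2,5,2,0,0](2) P2=[5,0,2,1,5,7](2)
Move 6: P2 pit4 -> P1=[5,3,6,2,0,0](2) P2=[5,0,2,1,0,8](3)

Answer: 5 3 6 2 0 0 2 5 0 2 1 0 8 3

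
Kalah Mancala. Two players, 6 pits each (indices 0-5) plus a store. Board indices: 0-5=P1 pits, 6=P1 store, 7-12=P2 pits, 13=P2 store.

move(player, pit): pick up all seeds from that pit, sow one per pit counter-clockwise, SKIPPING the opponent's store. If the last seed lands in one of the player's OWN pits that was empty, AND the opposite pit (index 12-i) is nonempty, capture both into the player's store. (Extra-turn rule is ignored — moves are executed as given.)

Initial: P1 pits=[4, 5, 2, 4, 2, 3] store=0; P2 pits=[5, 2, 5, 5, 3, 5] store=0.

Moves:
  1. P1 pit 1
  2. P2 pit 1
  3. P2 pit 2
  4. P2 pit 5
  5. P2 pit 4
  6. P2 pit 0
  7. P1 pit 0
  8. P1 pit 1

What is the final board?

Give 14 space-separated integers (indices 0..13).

Move 1: P1 pit1 -> P1=[4,0,3,5,3,4](1) P2=[5,2,5,5,3,5](0)
Move 2: P2 pit1 -> P1=[4,0,3,5,3,4](1) P2=[5,0,6,6,3,5](0)
Move 3: P2 pit2 -> P1=[5,1,3,5,3,4](1) P2=[5,0,0,7,4,6](1)
Move 4: P2 pit5 -> P1=[6,2,4,6,4,4](1) P2=[5,0,0,7,4,0](2)
Move 5: P2 pit4 -> P1=[7,3,4,6,4,4](1) P2=[5,0,0,7,0,1](3)
Move 6: P2 pit0 -> P1=[7,3,4,6,4,4](1) P2=[0,1,1,8,1,2](3)
Move 7: P1 pit0 -> P1=[0,4,5,7,5,5](2) P2=[1,1,1,8,1,2](3)
Move 8: P1 pit1 -> P1=[0,0,6,8,6,6](2) P2=[1,1,1,8,1,2](3)

Answer: 0 0 6 8 6 6 2 1 1 1 8 1 2 3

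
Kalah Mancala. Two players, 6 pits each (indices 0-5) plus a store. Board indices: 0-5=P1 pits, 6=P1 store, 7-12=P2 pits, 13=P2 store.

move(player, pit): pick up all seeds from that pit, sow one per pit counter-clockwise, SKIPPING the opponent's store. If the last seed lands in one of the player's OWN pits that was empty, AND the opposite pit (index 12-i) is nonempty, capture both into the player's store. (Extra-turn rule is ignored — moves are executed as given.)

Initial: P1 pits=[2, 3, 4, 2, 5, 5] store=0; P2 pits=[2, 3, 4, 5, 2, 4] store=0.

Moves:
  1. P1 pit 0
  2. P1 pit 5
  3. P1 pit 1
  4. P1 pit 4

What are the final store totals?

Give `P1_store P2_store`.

Move 1: P1 pit0 -> P1=[0,4,5,2,5,5](0) P2=[2,3,4,5,2,4](0)
Move 2: P1 pit5 -> P1=[0,4,5,2,5,0](1) P2=[3,4,5,6,2,4](0)
Move 3: P1 pit1 -> P1=[0,0,6,3,6,0](5) P2=[0,4,5,6,2,4](0)
Move 4: P1 pit4 -> P1=[0,0,6,3,0,1](6) P2=[1,5,6,7,2,4](0)

Answer: 6 0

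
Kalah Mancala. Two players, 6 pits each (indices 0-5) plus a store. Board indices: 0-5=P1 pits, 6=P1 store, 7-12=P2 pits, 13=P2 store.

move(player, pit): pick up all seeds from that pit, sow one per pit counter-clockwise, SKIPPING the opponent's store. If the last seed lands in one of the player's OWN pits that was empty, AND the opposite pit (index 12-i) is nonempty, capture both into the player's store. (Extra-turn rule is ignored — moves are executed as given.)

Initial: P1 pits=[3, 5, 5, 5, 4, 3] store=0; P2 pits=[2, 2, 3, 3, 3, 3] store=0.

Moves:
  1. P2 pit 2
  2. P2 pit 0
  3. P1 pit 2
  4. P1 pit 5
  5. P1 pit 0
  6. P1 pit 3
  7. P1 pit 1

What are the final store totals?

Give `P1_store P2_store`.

Answer: 6 6

Derivation:
Move 1: P2 pit2 -> P1=[3,5,5,5,4,3](0) P2=[2,2,0,4,4,4](0)
Move 2: P2 pit0 -> P1=[3,5,5,0,4,3](0) P2=[0,3,0,4,4,4](6)
Move 3: P1 pit2 -> P1=[3,5,0,1,5,4](1) P2=[1,3,0,4,4,4](6)
Move 4: P1 pit5 -> P1=[3,5,0,1,5,0](2) P2=[2,4,1,4,4,4](6)
Move 5: P1 pit0 -> P1=[0,6,1,2,5,0](2) P2=[2,4,1,4,4,4](6)
Move 6: P1 pit3 -> P1=[0,6,1,0,6,0](5) P2=[0,4,1,4,4,4](6)
Move 7: P1 pit1 -> P1=[0,0,2,1,7,1](6) P2=[1,4,1,4,4,4](6)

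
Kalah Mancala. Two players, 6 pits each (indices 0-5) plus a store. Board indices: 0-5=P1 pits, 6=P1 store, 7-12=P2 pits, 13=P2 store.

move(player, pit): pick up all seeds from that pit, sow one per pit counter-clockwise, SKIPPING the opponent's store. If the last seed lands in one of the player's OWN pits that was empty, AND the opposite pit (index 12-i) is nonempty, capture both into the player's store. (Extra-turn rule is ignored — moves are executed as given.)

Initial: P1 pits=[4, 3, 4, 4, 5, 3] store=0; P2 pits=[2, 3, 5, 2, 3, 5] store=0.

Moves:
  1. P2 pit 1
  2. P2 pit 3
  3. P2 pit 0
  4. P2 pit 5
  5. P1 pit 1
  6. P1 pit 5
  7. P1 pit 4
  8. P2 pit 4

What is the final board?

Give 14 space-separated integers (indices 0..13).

Answer: 6 1 7 7 0 1 2 2 3 9 1 0 1 3

Derivation:
Move 1: P2 pit1 -> P1=[4,3,4,4,5,3](0) P2=[2,0,6,3,4,5](0)
Move 2: P2 pit3 -> P1=[4,3,4,4,5,3](0) P2=[2,0,6,0,5,6](1)
Move 3: P2 pit0 -> P1=[4,3,4,4,5,3](0) P2=[0,1,7,0,5,6](1)
Move 4: P2 pit5 -> P1=[5,4,5,5,6,3](0) P2=[0,1,7,0,5,0](2)
Move 5: P1 pit1 -> P1=[5,0,6,6,7,4](0) P2=[0,1,7,0,5,0](2)
Move 6: P1 pit5 -> P1=[5,0,6,6,7,0](1) P2=[1,2,8,0,5,0](2)
Move 7: P1 pit4 -> P1=[5,0,6,6,0,1](2) P2=[2,3,9,1,6,0](2)
Move 8: P2 pit4 -> P1=[6,1,7,7,0,1](2) P2=[2,3,9,1,0,1](3)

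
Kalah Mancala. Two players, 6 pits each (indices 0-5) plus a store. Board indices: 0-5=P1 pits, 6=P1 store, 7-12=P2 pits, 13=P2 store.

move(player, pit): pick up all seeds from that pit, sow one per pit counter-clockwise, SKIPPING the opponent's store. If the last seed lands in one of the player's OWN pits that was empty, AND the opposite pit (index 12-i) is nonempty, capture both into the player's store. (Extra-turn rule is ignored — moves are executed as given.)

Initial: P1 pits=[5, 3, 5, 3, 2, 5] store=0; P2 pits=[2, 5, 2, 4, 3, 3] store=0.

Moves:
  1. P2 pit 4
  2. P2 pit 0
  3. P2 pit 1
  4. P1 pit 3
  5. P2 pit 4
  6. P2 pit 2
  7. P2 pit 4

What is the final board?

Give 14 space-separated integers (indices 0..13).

Move 1: P2 pit4 -> P1=[6,3,5,3,2,5](0) P2=[2,5,2,4,0,4](1)
Move 2: P2 pit0 -> P1=[6,3,5,3,2,5](0) P2=[0,6,3,4,0,4](1)
Move 3: P2 pit1 -> P1=[7,3,5,3,2,5](0) P2=[0,0,4,5,1,5](2)
Move 4: P1 pit3 -> P1=[7,3,5,0,3,6](1) P2=[0,0,4,5,1,5](2)
Move 5: P2 pit4 -> P1=[7,3,5,0,3,6](1) P2=[0,0,4,5,0,6](2)
Move 6: P2 pit2 -> P1=[7,3,5,0,3,6](1) P2=[0,0,0,6,1,7](3)
Move 7: P2 pit4 -> P1=[7,3,5,0,3,6](1) P2=[0,0,0,6,0,8](3)

Answer: 7 3 5 0 3 6 1 0 0 0 6 0 8 3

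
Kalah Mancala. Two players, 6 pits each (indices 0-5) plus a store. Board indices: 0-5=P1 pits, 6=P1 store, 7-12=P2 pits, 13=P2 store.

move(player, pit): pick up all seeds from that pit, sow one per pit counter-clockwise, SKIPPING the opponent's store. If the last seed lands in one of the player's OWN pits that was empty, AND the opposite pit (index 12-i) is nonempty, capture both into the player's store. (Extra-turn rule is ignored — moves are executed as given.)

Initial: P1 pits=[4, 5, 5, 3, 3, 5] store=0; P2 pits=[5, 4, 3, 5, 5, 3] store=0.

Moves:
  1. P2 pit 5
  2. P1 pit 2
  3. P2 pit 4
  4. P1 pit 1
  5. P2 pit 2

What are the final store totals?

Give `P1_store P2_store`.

Answer: 2 2

Derivation:
Move 1: P2 pit5 -> P1=[5,6,5,3,3,5](0) P2=[5,4,3,5,5,0](1)
Move 2: P1 pit2 -> P1=[5,6,0,4,4,6](1) P2=[6,4,3,5,5,0](1)
Move 3: P2 pit4 -> P1=[6,7,1,4,4,6](1) P2=[6,4,3,5,0,1](2)
Move 4: P1 pit1 -> P1=[6,0,2,5,5,7](2) P2=[7,5,3,5,0,1](2)
Move 5: P2 pit2 -> P1=[6,0,2,5,5,7](2) P2=[7,5,0,6,1,2](2)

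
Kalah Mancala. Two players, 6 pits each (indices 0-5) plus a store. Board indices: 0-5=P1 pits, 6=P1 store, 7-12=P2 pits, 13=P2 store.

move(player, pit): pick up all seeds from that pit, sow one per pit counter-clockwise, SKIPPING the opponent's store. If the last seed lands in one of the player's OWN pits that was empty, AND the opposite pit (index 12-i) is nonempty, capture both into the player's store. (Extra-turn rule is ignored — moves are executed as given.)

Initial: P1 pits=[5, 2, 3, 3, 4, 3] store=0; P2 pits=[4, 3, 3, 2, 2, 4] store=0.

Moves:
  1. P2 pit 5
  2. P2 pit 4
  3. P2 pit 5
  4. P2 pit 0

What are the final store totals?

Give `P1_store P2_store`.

Answer: 0 7

Derivation:
Move 1: P2 pit5 -> P1=[6,3,4,3,4,3](0) P2=[4,3,3,2,2,0](1)
Move 2: P2 pit4 -> P1=[6,3,4,3,4,3](0) P2=[4,3,3,2,0,1](2)
Move 3: P2 pit5 -> P1=[6,3,4,3,4,3](0) P2=[4,3,3,2,0,0](3)
Move 4: P2 pit0 -> P1=[6,0,4,3,4,3](0) P2=[0,4,4,3,0,0](7)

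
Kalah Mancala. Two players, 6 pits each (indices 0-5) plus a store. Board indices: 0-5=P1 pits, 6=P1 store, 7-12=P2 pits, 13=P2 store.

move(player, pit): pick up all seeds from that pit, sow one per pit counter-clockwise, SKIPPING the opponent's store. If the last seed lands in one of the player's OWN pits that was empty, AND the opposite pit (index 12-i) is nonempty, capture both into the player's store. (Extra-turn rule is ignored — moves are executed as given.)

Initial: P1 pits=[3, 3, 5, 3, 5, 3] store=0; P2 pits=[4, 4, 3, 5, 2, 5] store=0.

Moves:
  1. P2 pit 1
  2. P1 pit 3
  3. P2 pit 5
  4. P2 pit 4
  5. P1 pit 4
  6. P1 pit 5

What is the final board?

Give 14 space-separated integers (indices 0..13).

Answer: 5 4 6 1 0 0 3 6 2 6 8 1 1 2

Derivation:
Move 1: P2 pit1 -> P1=[3,3,5,3,5,3](0) P2=[4,0,4,6,3,6](0)
Move 2: P1 pit3 -> P1=[3,3,5,0,6,4](1) P2=[4,0,4,6,3,6](0)
Move 3: P2 pit5 -> P1=[4,4,6,1,7,4](1) P2=[4,0,4,6,3,0](1)
Move 4: P2 pit4 -> P1=[5,4,6,1,7,4](1) P2=[4,0,4,6,0,1](2)
Move 5: P1 pit4 -> P1=[5,4,6,1,0,5](2) P2=[5,1,5,7,1,1](2)
Move 6: P1 pit5 -> P1=[5,4,6,1,0,0](3) P2=[6,2,6,8,1,1](2)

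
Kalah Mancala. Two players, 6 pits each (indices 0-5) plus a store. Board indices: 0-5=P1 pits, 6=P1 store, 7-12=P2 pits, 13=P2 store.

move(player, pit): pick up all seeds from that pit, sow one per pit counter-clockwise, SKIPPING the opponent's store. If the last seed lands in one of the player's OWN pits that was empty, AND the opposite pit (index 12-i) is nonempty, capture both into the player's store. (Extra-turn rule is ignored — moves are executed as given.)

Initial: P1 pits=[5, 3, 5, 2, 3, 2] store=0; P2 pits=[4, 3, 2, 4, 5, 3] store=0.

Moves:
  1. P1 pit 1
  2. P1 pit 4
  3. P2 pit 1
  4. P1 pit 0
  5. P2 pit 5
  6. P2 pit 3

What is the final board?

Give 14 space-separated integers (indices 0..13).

Answer: 2 3 8 4 1 4 1 5 0 3 0 7 1 2

Derivation:
Move 1: P1 pit1 -> P1=[5,0,6,3,4,2](0) P2=[4,3,2,4,5,3](0)
Move 2: P1 pit4 -> P1=[5,0,6,3,0,3](1) P2=[5,4,2,4,5,3](0)
Move 3: P2 pit1 -> P1=[5,0,6,3,0,3](1) P2=[5,0,3,5,6,4](0)
Move 4: P1 pit0 -> P1=[0,1,7,4,1,4](1) P2=[5,0,3,5,6,4](0)
Move 5: P2 pit5 -> P1=[1,2,8,4,1,4](1) P2=[5,0,3,5,6,0](1)
Move 6: P2 pit3 -> P1=[2,3,8,4,1,4](1) P2=[5,0,3,0,7,1](2)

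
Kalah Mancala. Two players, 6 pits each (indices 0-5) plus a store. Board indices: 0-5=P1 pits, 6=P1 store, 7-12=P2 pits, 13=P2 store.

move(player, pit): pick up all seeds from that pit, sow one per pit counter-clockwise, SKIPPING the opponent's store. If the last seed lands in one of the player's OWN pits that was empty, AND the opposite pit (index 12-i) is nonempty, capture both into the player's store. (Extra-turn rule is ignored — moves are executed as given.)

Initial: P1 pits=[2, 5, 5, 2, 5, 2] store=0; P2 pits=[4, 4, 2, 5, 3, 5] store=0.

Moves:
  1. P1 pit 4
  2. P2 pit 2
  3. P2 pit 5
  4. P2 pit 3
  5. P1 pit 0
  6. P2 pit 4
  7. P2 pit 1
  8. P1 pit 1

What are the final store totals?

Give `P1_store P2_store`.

Move 1: P1 pit4 -> P1=[2,5,5,2,0,3](1) P2=[5,5,3,5,3,5](0)
Move 2: P2 pit2 -> P1=[2,5,5,2,0,3](1) P2=[5,5,0,6,4,6](0)
Move 3: P2 pit5 -> P1=[3,6,6,3,1,3](1) P2=[5,5,0,6,4,0](1)
Move 4: P2 pit3 -> P1=[4,7,7,3,1,3](1) P2=[5,5,0,0,5,1](2)
Move 5: P1 pit0 -> P1=[0,8,8,4,2,3](1) P2=[5,5,0,0,5,1](2)
Move 6: P2 pit4 -> P1=[1,9,9,4,2,3](1) P2=[5,5,0,0,0,2](3)
Move 7: P2 pit1 -> P1=[1,9,9,4,2,3](1) P2=[5,0,1,1,1,3](4)
Move 8: P1 pit1 -> P1=[1,0,10,5,3,4](2) P2=[6,1,2,2,1,3](4)

Answer: 2 4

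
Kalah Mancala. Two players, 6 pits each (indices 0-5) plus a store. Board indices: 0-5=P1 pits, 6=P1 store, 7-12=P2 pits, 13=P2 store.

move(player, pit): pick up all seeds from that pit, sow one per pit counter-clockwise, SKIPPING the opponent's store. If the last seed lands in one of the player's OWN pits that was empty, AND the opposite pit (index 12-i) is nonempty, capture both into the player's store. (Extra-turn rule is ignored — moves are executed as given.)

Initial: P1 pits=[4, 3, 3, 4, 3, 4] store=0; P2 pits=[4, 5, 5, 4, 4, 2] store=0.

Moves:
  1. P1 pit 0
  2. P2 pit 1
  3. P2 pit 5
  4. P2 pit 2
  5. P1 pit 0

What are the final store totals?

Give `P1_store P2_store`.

Answer: 0 3

Derivation:
Move 1: P1 pit0 -> P1=[0,4,4,5,4,4](0) P2=[4,5,5,4,4,2](0)
Move 2: P2 pit1 -> P1=[0,4,4,5,4,4](0) P2=[4,0,6,5,5,3](1)
Move 3: P2 pit5 -> P1=[1,5,4,5,4,4](0) P2=[4,0,6,5,5,0](2)
Move 4: P2 pit2 -> P1=[2,6,4,5,4,4](0) P2=[4,0,0,6,6,1](3)
Move 5: P1 pit0 -> P1=[0,7,5,5,4,4](0) P2=[4,0,0,6,6,1](3)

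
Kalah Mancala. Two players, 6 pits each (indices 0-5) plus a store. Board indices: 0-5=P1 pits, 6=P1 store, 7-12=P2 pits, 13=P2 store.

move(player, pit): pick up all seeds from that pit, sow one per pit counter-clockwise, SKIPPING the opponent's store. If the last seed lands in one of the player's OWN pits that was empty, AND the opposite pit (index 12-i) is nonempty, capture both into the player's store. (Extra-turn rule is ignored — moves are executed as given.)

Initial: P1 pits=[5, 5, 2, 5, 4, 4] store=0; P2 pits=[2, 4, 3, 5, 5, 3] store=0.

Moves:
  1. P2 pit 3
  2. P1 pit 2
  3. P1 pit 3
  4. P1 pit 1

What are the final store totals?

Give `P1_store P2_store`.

Move 1: P2 pit3 -> P1=[6,6,2,5,4,4](0) P2=[2,4,3,0,6,4](1)
Move 2: P1 pit2 -> P1=[6,6,0,6,5,4](0) P2=[2,4,3,0,6,4](1)
Move 3: P1 pit3 -> P1=[6,6,0,0,6,5](1) P2=[3,5,4,0,6,4](1)
Move 4: P1 pit1 -> P1=[6,0,1,1,7,6](2) P2=[4,5,4,0,6,4](1)

Answer: 2 1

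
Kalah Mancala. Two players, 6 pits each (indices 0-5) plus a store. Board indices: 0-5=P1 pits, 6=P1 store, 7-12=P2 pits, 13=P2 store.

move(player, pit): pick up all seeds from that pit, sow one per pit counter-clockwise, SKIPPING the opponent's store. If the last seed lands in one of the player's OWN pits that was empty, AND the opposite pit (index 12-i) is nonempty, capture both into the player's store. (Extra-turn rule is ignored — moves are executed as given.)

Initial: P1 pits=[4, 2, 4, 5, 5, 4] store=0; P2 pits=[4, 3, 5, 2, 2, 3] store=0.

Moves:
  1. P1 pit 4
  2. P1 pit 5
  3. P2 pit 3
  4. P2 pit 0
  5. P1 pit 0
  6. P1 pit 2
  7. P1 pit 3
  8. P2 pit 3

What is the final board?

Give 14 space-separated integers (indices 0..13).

Move 1: P1 pit4 -> P1=[4,2,4,5,0,5](1) P2=[5,4,6,2,2,3](0)
Move 2: P1 pit5 -> P1=[4,2,4,5,0,0](2) P2=[6,5,7,3,2,3](0)
Move 3: P2 pit3 -> P1=[4,2,4,5,0,0](2) P2=[6,5,7,0,3,4](1)
Move 4: P2 pit0 -> P1=[4,2,4,5,0,0](2) P2=[0,6,8,1,4,5](2)
Move 5: P1 pit0 -> P1=[0,3,5,6,0,0](9) P2=[0,0,8,1,4,5](2)
Move 6: P1 pit2 -> P1=[0,3,0,7,1,1](10) P2=[1,0,8,1,4,5](2)
Move 7: P1 pit3 -> P1=[0,3,0,0,2,2](11) P2=[2,1,9,2,4,5](2)
Move 8: P2 pit3 -> P1=[0,3,0,0,2,2](11) P2=[2,1,9,0,5,6](2)

Answer: 0 3 0 0 2 2 11 2 1 9 0 5 6 2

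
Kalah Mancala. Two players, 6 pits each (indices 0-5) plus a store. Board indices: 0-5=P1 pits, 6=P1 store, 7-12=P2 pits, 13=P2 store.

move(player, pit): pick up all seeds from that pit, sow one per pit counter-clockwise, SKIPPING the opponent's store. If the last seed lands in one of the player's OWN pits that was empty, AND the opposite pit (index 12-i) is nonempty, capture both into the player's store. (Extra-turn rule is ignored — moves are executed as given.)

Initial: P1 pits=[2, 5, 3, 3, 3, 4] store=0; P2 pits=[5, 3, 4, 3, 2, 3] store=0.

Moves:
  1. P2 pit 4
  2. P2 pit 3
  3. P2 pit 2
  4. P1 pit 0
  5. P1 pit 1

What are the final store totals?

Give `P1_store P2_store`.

Move 1: P2 pit4 -> P1=[2,5,3,3,3,4](0) P2=[5,3,4,3,0,4](1)
Move 2: P2 pit3 -> P1=[2,5,3,3,3,4](0) P2=[5,3,4,0,1,5](2)
Move 3: P2 pit2 -> P1=[2,5,3,3,3,4](0) P2=[5,3,0,1,2,6](3)
Move 4: P1 pit0 -> P1=[0,6,4,3,3,4](0) P2=[5,3,0,1,2,6](3)
Move 5: P1 pit1 -> P1=[0,0,5,4,4,5](1) P2=[6,3,0,1,2,6](3)

Answer: 1 3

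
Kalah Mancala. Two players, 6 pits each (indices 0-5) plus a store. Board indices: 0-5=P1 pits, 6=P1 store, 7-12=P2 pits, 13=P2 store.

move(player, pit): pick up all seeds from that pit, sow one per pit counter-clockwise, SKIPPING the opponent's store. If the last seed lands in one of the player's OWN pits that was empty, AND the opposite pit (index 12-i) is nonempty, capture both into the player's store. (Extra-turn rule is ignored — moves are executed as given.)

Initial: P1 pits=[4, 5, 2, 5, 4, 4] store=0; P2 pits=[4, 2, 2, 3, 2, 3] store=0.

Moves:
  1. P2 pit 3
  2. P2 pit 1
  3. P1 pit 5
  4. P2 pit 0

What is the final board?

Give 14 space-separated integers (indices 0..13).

Answer: 4 5 0 5 4 0 1 0 2 5 1 4 5 4

Derivation:
Move 1: P2 pit3 -> P1=[4,5,2,5,4,4](0) P2=[4,2,2,0,3,4](1)
Move 2: P2 pit1 -> P1=[4,5,0,5,4,4](0) P2=[4,0,3,0,3,4](4)
Move 3: P1 pit5 -> P1=[4,5,0,5,4,0](1) P2=[5,1,4,0,3,4](4)
Move 4: P2 pit0 -> P1=[4,5,0,5,4,0](1) P2=[0,2,5,1,4,5](4)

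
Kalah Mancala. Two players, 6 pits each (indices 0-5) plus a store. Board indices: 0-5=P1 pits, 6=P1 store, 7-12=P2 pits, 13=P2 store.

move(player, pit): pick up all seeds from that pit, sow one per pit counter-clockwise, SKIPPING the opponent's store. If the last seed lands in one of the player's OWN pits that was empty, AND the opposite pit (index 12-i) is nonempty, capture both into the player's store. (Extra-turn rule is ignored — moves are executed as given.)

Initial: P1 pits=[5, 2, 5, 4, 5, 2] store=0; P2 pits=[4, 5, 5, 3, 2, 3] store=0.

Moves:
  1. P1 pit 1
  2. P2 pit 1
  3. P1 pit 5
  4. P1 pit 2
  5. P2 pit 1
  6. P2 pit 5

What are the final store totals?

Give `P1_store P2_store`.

Move 1: P1 pit1 -> P1=[5,0,6,5,5,2](0) P2=[4,5,5,3,2,3](0)
Move 2: P2 pit1 -> P1=[5,0,6,5,5,2](0) P2=[4,0,6,4,3,4](1)
Move 3: P1 pit5 -> P1=[5,0,6,5,5,0](1) P2=[5,0,6,4,3,4](1)
Move 4: P1 pit2 -> P1=[5,0,0,6,6,1](2) P2=[6,1,6,4,3,4](1)
Move 5: P2 pit1 -> P1=[5,0,0,6,6,1](2) P2=[6,0,7,4,3,4](1)
Move 6: P2 pit5 -> P1=[6,1,1,6,6,1](2) P2=[6,0,7,4,3,0](2)

Answer: 2 2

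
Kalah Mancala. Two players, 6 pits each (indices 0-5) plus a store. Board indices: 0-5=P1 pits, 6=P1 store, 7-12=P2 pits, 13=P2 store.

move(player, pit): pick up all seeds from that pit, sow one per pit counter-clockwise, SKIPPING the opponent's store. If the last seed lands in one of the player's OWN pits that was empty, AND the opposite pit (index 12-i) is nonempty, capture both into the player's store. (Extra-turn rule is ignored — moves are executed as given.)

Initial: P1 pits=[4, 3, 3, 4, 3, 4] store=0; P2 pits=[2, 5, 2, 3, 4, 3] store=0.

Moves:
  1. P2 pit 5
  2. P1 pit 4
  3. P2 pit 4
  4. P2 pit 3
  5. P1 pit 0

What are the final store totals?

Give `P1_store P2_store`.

Answer: 2 3

Derivation:
Move 1: P2 pit5 -> P1=[5,4,3,4,3,4](0) P2=[2,5,2,3,4,0](1)
Move 2: P1 pit4 -> P1=[5,4,3,4,0,5](1) P2=[3,5,2,3,4,0](1)
Move 3: P2 pit4 -> P1=[6,5,3,4,0,5](1) P2=[3,5,2,3,0,1](2)
Move 4: P2 pit3 -> P1=[6,5,3,4,0,5](1) P2=[3,5,2,0,1,2](3)
Move 5: P1 pit0 -> P1=[0,6,4,5,1,6](2) P2=[3,5,2,0,1,2](3)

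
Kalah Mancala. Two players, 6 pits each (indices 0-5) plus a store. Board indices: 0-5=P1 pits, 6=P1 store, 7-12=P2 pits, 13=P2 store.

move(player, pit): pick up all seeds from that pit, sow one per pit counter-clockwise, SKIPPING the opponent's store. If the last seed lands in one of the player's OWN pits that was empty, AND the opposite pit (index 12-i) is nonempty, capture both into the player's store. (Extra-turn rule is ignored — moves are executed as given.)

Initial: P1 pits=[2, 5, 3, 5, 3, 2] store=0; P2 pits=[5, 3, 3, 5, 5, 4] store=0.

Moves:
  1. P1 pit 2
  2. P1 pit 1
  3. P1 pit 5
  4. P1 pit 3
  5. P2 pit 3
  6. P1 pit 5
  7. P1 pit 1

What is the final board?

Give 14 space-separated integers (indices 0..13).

Move 1: P1 pit2 -> P1=[2,5,0,6,4,3](0) P2=[5,3,3,5,5,4](0)
Move 2: P1 pit1 -> P1=[2,0,1,7,5,4](1) P2=[5,3,3,5,5,4](0)
Move 3: P1 pit5 -> P1=[2,0,1,7,5,0](2) P2=[6,4,4,5,5,4](0)
Move 4: P1 pit3 -> P1=[2,0,1,0,6,1](3) P2=[7,5,5,6,5,4](0)
Move 5: P2 pit3 -> P1=[3,1,2,0,6,1](3) P2=[7,5,5,0,6,5](1)
Move 6: P1 pit5 -> P1=[3,1,2,0,6,0](4) P2=[7,5,5,0,6,5](1)
Move 7: P1 pit1 -> P1=[3,0,3,0,6,0](4) P2=[7,5,5,0,6,5](1)

Answer: 3 0 3 0 6 0 4 7 5 5 0 6 5 1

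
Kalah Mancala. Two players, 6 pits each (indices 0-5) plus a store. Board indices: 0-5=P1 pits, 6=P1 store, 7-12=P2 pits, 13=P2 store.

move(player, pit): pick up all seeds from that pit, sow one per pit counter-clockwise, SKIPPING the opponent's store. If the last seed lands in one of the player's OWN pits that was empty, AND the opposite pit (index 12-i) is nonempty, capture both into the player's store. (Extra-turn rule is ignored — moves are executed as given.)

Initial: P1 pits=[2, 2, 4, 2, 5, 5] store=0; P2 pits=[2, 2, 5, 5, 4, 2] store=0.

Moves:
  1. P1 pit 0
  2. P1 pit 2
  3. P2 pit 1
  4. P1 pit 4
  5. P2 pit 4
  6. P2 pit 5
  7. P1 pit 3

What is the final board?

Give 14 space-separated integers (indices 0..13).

Move 1: P1 pit0 -> P1=[0,3,5,2,5,5](0) P2=[2,2,5,5,4,2](0)
Move 2: P1 pit2 -> P1=[0,3,0,3,6,6](1) P2=[3,2,5,5,4,2](0)
Move 3: P2 pit1 -> P1=[0,3,0,3,6,6](1) P2=[3,0,6,6,4,2](0)
Move 4: P1 pit4 -> P1=[0,3,0,3,0,7](2) P2=[4,1,7,7,4,2](0)
Move 5: P2 pit4 -> P1=[1,4,0,3,0,7](2) P2=[4,1,7,7,0,3](1)
Move 6: P2 pit5 -> P1=[2,5,0,3,0,7](2) P2=[4,1,7,7,0,0](2)
Move 7: P1 pit3 -> P1=[2,5,0,0,1,8](3) P2=[4,1,7,7,0,0](2)

Answer: 2 5 0 0 1 8 3 4 1 7 7 0 0 2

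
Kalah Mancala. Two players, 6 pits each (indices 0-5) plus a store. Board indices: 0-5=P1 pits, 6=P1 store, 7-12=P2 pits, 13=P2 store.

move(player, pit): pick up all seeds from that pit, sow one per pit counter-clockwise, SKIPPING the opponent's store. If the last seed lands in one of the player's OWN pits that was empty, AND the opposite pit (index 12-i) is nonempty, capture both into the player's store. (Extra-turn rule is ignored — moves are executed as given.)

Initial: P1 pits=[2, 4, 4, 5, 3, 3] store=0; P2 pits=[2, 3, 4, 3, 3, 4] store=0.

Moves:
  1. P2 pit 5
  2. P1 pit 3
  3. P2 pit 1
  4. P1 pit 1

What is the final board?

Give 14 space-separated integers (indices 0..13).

Move 1: P2 pit5 -> P1=[3,5,5,5,3,3](0) P2=[2,3,4,3,3,0](1)
Move 2: P1 pit3 -> P1=[3,5,5,0,4,4](1) P2=[3,4,4,3,3,0](1)
Move 3: P2 pit1 -> P1=[0,5,5,0,4,4](1) P2=[3,0,5,4,4,0](5)
Move 4: P1 pit1 -> P1=[0,0,6,1,5,5](2) P2=[3,0,5,4,4,0](5)

Answer: 0 0 6 1 5 5 2 3 0 5 4 4 0 5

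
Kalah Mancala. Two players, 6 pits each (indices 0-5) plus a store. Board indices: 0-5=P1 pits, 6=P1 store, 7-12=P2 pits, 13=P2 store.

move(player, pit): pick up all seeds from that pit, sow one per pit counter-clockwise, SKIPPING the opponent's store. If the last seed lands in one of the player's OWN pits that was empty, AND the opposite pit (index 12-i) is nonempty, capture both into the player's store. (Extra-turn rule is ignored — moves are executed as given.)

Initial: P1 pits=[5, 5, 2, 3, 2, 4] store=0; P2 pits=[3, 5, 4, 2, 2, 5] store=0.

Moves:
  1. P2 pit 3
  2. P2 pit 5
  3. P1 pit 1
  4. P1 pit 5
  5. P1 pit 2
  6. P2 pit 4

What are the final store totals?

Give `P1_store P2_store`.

Move 1: P2 pit3 -> P1=[5,5,2,3,2,4](0) P2=[3,5,4,0,3,6](0)
Move 2: P2 pit5 -> P1=[6,6,3,4,3,4](0) P2=[3,5,4,0,3,0](1)
Move 3: P1 pit1 -> P1=[6,0,4,5,4,5](1) P2=[4,5,4,0,3,0](1)
Move 4: P1 pit5 -> P1=[6,0,4,5,4,0](2) P2=[5,6,5,1,3,0](1)
Move 5: P1 pit2 -> P1=[6,0,0,6,5,1](3) P2=[5,6,5,1,3,0](1)
Move 6: P2 pit4 -> P1=[7,0,0,6,5,1](3) P2=[5,6,5,1,0,1](2)

Answer: 3 2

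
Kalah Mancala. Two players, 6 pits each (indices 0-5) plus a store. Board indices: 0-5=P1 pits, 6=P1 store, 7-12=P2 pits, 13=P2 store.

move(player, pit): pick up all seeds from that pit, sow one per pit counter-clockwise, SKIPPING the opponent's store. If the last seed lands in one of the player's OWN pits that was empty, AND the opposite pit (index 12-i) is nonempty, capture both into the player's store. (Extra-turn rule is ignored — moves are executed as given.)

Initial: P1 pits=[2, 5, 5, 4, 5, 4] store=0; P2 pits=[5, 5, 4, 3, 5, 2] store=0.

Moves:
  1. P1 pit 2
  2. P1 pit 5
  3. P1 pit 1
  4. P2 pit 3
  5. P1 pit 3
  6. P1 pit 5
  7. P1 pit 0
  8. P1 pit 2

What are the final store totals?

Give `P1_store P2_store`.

Answer: 12 1

Derivation:
Move 1: P1 pit2 -> P1=[2,5,0,5,6,5](1) P2=[6,5,4,3,5,2](0)
Move 2: P1 pit5 -> P1=[2,5,0,5,6,0](2) P2=[7,6,5,4,5,2](0)
Move 3: P1 pit1 -> P1=[2,0,1,6,7,1](3) P2=[7,6,5,4,5,2](0)
Move 4: P2 pit3 -> P1=[3,0,1,6,7,1](3) P2=[7,6,5,0,6,3](1)
Move 5: P1 pit3 -> P1=[3,0,1,0,8,2](4) P2=[8,7,6,0,6,3](1)
Move 6: P1 pit5 -> P1=[3,0,1,0,8,0](5) P2=[9,7,6,0,6,3](1)
Move 7: P1 pit0 -> P1=[0,1,2,0,8,0](12) P2=[9,7,0,0,6,3](1)
Move 8: P1 pit2 -> P1=[0,1,0,1,9,0](12) P2=[9,7,0,0,6,3](1)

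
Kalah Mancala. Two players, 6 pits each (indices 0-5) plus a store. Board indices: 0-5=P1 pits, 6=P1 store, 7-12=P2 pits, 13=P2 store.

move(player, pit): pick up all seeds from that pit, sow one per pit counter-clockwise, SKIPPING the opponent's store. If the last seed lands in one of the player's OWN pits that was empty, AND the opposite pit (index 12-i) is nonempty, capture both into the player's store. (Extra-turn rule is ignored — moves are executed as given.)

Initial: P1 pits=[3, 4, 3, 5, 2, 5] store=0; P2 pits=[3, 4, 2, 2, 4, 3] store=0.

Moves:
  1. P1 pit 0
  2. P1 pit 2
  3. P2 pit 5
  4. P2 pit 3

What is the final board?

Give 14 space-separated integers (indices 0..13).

Move 1: P1 pit0 -> P1=[0,5,4,6,2,5](0) P2=[3,4,2,2,4,3](0)
Move 2: P1 pit2 -> P1=[0,5,0,7,3,6](1) P2=[3,4,2,2,4,3](0)
Move 3: P2 pit5 -> P1=[1,6,0,7,3,6](1) P2=[3,4,2,2,4,0](1)
Move 4: P2 pit3 -> P1=[0,6,0,7,3,6](1) P2=[3,4,2,0,5,0](3)

Answer: 0 6 0 7 3 6 1 3 4 2 0 5 0 3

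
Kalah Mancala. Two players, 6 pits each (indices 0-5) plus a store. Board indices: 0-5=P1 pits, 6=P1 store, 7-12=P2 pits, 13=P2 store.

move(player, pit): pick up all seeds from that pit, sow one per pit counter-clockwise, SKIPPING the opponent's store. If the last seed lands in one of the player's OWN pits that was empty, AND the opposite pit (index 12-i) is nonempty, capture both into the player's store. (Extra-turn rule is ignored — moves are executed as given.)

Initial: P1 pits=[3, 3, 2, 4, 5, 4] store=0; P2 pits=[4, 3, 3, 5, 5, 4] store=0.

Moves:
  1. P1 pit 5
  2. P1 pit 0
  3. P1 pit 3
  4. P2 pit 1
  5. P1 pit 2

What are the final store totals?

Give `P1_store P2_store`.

Move 1: P1 pit5 -> P1=[3,3,2,4,5,0](1) P2=[5,4,4,5,5,4](0)
Move 2: P1 pit0 -> P1=[0,4,3,5,5,0](1) P2=[5,4,4,5,5,4](0)
Move 3: P1 pit3 -> P1=[0,4,3,0,6,1](2) P2=[6,5,4,5,5,4](0)
Move 4: P2 pit1 -> P1=[0,4,3,0,6,1](2) P2=[6,0,5,6,6,5](1)
Move 5: P1 pit2 -> P1=[0,4,0,1,7,2](2) P2=[6,0,5,6,6,5](1)

Answer: 2 1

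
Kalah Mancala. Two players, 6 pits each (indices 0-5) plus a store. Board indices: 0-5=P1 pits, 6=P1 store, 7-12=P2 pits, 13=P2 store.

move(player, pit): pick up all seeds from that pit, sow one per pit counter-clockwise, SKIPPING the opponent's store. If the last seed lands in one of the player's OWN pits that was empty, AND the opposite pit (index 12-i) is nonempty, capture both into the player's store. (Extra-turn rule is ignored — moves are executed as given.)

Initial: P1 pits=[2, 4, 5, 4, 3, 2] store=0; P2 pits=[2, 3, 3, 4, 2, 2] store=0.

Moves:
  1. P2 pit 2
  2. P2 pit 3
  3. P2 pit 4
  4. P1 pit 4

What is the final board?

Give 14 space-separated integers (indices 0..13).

Move 1: P2 pit2 -> P1=[2,4,5,4,3,2](0) P2=[2,3,0,5,3,3](0)
Move 2: P2 pit3 -> P1=[3,5,5,4,3,2](0) P2=[2,3,0,0,4,4](1)
Move 3: P2 pit4 -> P1=[4,6,5,4,3,2](0) P2=[2,3,0,0,0,5](2)
Move 4: P1 pit4 -> P1=[4,6,5,4,0,3](1) P2=[3,3,0,0,0,5](2)

Answer: 4 6 5 4 0 3 1 3 3 0 0 0 5 2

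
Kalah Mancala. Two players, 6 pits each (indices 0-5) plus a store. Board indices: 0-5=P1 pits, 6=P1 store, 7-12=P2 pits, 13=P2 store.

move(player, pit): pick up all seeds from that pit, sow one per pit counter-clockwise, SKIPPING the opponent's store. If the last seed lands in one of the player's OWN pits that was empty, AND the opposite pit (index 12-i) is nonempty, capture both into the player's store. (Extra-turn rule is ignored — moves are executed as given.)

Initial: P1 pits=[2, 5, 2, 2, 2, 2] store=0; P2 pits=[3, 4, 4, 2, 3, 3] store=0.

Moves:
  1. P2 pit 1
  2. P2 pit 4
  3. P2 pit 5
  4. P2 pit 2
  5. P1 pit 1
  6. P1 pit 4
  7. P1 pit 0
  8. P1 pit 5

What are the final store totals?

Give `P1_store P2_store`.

Move 1: P2 pit1 -> P1=[2,5,2,2,2,2](0) P2=[3,0,5,3,4,4](0)
Move 2: P2 pit4 -> P1=[3,6,2,2,2,2](0) P2=[3,0,5,3,0,5](1)
Move 3: P2 pit5 -> P1=[4,7,3,3,2,2](0) P2=[3,0,5,3,0,0](2)
Move 4: P2 pit2 -> P1=[5,7,3,3,2,2](0) P2=[3,0,0,4,1,1](3)
Move 5: P1 pit1 -> P1=[5,0,4,4,3,3](1) P2=[4,1,0,4,1,1](3)
Move 6: P1 pit4 -> P1=[5,0,4,4,0,4](2) P2=[5,1,0,4,1,1](3)
Move 7: P1 pit0 -> P1=[0,1,5,5,1,5](2) P2=[5,1,0,4,1,1](3)
Move 8: P1 pit5 -> P1=[0,1,5,5,1,0](3) P2=[6,2,1,5,1,1](3)

Answer: 3 3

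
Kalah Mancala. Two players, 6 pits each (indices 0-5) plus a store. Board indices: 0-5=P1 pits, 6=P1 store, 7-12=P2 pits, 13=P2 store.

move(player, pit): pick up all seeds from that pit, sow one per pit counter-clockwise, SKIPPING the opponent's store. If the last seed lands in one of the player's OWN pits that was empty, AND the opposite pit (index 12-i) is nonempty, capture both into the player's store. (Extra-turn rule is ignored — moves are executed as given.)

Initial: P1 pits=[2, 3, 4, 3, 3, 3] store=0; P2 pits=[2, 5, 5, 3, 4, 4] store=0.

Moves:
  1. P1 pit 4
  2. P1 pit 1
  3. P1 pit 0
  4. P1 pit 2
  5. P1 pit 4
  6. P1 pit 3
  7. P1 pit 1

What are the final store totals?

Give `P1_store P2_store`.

Move 1: P1 pit4 -> P1=[2,3,4,3,0,4](1) P2=[3,5,5,3,4,4](0)
Move 2: P1 pit1 -> P1=[2,0,5,4,0,4](7) P2=[3,0,5,3,4,4](0)
Move 3: P1 pit0 -> P1=[0,1,6,4,0,4](7) P2=[3,0,5,3,4,4](0)
Move 4: P1 pit2 -> P1=[0,1,0,5,1,5](8) P2=[4,1,5,3,4,4](0)
Move 5: P1 pit4 -> P1=[0,1,0,5,0,6](8) P2=[4,1,5,3,4,4](0)
Move 6: P1 pit3 -> P1=[0,1,0,0,1,7](9) P2=[5,2,5,3,4,4](0)
Move 7: P1 pit1 -> P1=[0,0,0,0,1,7](13) P2=[5,2,5,0,4,4](0)

Answer: 13 0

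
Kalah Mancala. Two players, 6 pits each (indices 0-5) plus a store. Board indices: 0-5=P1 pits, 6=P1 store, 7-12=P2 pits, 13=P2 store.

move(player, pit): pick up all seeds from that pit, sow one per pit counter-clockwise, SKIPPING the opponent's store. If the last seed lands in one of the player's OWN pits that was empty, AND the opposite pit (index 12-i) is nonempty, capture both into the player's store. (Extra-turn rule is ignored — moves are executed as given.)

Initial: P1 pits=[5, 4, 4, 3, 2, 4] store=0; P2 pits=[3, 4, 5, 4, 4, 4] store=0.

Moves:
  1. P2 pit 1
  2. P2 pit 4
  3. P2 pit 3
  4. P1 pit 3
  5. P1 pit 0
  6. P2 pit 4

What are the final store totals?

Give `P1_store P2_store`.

Move 1: P2 pit1 -> P1=[5,4,4,3,2,4](0) P2=[3,0,6,5,5,5](0)
Move 2: P2 pit4 -> P1=[6,5,5,3,2,4](0) P2=[3,0,6,5,0,6](1)
Move 3: P2 pit3 -> P1=[7,6,5,3,2,4](0) P2=[3,0,6,0,1,7](2)
Move 4: P1 pit3 -> P1=[7,6,5,0,3,5](1) P2=[3,0,6,0,1,7](2)
Move 5: P1 pit0 -> P1=[0,7,6,1,4,6](2) P2=[4,0,6,0,1,7](2)
Move 6: P2 pit4 -> P1=[0,7,6,1,4,6](2) P2=[4,0,6,0,0,8](2)

Answer: 2 2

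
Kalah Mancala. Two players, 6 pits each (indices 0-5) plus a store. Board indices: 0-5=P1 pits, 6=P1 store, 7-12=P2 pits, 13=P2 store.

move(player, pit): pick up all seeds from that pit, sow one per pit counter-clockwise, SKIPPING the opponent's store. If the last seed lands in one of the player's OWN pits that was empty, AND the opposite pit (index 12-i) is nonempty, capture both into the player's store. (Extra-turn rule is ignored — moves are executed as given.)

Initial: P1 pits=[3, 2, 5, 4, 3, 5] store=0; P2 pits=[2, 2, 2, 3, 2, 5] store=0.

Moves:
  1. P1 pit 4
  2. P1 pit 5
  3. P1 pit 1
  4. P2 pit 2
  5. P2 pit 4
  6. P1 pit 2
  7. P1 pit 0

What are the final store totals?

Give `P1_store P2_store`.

Move 1: P1 pit4 -> P1=[3,2,5,4,0,6](1) P2=[3,2,2,3,2,5](0)
Move 2: P1 pit5 -> P1=[3,2,5,4,0,0](2) P2=[4,3,3,4,3,5](0)
Move 3: P1 pit1 -> P1=[3,0,6,5,0,0](2) P2=[4,3,3,4,3,5](0)
Move 4: P2 pit2 -> P1=[3,0,6,5,0,0](2) P2=[4,3,0,5,4,6](0)
Move 5: P2 pit4 -> P1=[4,1,6,5,0,0](2) P2=[4,3,0,5,0,7](1)
Move 6: P1 pit2 -> P1=[4,1,0,6,1,1](3) P2=[5,4,0,5,0,7](1)
Move 7: P1 pit0 -> P1=[0,2,1,7,2,1](3) P2=[5,4,0,5,0,7](1)

Answer: 3 1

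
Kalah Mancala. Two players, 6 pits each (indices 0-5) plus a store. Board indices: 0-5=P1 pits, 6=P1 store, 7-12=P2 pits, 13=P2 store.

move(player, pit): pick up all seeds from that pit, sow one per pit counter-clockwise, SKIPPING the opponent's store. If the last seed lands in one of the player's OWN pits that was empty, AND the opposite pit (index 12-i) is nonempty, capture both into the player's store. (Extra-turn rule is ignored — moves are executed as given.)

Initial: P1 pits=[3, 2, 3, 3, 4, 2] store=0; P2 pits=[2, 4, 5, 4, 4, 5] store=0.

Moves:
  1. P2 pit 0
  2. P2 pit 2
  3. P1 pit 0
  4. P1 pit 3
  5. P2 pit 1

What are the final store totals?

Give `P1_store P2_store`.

Answer: 1 2

Derivation:
Move 1: P2 pit0 -> P1=[3,2,3,3,4,2](0) P2=[0,5,6,4,4,5](0)
Move 2: P2 pit2 -> P1=[4,3,3,3,4,2](0) P2=[0,5,0,5,5,6](1)
Move 3: P1 pit0 -> P1=[0,4,4,4,5,2](0) P2=[0,5,0,5,5,6](1)
Move 4: P1 pit3 -> P1=[0,4,4,0,6,3](1) P2=[1,5,0,5,5,6](1)
Move 5: P2 pit1 -> P1=[0,4,4,0,6,3](1) P2=[1,0,1,6,6,7](2)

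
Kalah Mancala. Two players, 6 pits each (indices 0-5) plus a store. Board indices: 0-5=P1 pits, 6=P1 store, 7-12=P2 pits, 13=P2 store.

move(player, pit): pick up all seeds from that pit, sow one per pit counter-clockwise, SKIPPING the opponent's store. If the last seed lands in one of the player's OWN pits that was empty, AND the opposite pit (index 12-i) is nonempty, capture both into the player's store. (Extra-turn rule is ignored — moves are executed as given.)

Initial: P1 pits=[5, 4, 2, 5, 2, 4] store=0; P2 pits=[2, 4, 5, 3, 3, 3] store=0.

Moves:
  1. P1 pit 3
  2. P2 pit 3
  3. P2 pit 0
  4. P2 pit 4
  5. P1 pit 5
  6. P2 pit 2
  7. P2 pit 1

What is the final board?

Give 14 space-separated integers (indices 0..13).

Move 1: P1 pit3 -> P1=[5,4,2,0,3,5](1) P2=[3,5,5,3,3,3](0)
Move 2: P2 pit3 -> P1=[5,4,2,0,3,5](1) P2=[3,5,5,0,4,4](1)
Move 3: P2 pit0 -> P1=[5,4,0,0,3,5](1) P2=[0,6,6,0,4,4](4)
Move 4: P2 pit4 -> P1=[6,5,0,0,3,5](1) P2=[0,6,6,0,0,5](5)
Move 5: P1 pit5 -> P1=[6,5,0,0,3,0](2) P2=[1,7,7,1,0,5](5)
Move 6: P2 pit2 -> P1=[7,6,1,0,3,0](2) P2=[1,7,0,2,1,6](6)
Move 7: P2 pit1 -> P1=[8,7,1,0,3,0](2) P2=[1,0,1,3,2,7](7)

Answer: 8 7 1 0 3 0 2 1 0 1 3 2 7 7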